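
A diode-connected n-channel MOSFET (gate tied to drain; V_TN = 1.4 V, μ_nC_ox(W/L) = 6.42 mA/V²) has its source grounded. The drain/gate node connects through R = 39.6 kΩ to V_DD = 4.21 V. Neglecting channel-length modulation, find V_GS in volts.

V_GS = 1.54 V

With gate tied to drain, V_GS = V_DS ≥ V_GS − V_TN, so the device is in saturation.
KCL at the drain: ½ k_n (V_GS − V_TN)² = (V_DD − V_GS)/R.
Let x = V_GS − 1.4. Then 127 x² + x − 2.81 = 0, giving x = 0.145 V (positive root), so V_GS = 1.54 V.
I_D = (V_DD − V_GS)/R = (4.21 − 1.54) / 39.6 = 0.0673 mA.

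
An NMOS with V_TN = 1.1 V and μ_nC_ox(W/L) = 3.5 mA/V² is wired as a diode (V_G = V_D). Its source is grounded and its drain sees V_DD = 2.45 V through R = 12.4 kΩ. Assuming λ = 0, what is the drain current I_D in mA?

I_D = 0.0905 mA

With gate tied to drain, V_GS = V_DS ≥ V_GS − V_TN, so the device is in saturation.
KCL at the drain: ½ k_n (V_GS − V_TN)² = (V_DD − V_GS)/R.
Let x = V_GS − 1.1. Then 21.7 x² + x − 1.35 = 0, giving x = 0.227 V (positive root), so V_GS = 1.33 V.
I_D = (V_DD − V_GS)/R = (2.45 − 1.33) / 12.4 = 0.0905 mA.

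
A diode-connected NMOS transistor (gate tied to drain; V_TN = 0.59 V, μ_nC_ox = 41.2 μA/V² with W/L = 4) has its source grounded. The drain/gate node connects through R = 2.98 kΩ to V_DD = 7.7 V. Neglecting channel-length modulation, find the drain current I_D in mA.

With gate tied to drain, V_GS = V_DS ≥ V_GS − V_TN, so the device is in saturation.
k_n = μ_nC_ox · (W/L) = 0.1648 mA/V².
KCL at the drain: ½ k_n (V_GS − V_TN)² = (V_DD − V_GS)/R.
Let x = V_GS − 0.59. Then 0.246 x² + x − 7.11 = 0, giving x = 3.72 V (positive root), so V_GS = 4.31 V.
I_D = (V_DD − V_GS)/R = (7.7 − 4.31) / 2.98 = 1.14 mA.

I_D = 1.14 mA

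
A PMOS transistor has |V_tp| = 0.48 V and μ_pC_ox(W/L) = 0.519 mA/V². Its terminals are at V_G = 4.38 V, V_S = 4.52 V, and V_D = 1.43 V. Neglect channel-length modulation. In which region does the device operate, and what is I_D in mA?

V_SG = V_S − V_G = 4.52 − 4.38 = 0.14 V; V_SD = V_S − V_D = 4.52 − 1.43 = 3.09 V.
V_SG = 0.14 V < |V_tp| = 0.48 V, so the transistor is in cutoff.

Cutoff; I_D = 0 mA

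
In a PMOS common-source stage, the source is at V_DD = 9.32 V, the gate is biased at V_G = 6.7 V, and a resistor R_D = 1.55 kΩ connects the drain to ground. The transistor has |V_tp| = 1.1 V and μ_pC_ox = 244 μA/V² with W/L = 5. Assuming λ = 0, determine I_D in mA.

I_D = 1.41 mA

V_SG = V_DD − V_G = 9.32 − 6.7 = 2.62 V, so V_ov = 2.62 − 1.1 = 1.52 V.
k_p = μ_pC_ox · (W/L) = 1.22 mA/V².
Assume saturation: I_D = ½ k_p V_ov² = 0.5 × 1.22 × 1.52² = 1.41 mA, giving V_SD = V_DD − I_D R_D = 9.32 − 1.41 × 1.55 = 7.14 V.
V_SD = 7.14 V ≥ V_ov = 1.52 V, confirming saturation.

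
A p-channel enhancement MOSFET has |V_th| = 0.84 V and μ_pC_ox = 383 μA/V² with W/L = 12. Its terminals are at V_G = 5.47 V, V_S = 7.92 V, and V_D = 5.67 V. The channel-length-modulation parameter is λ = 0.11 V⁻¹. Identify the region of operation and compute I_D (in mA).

Saturation; I_D = 7.43 mA

V_SG = V_S − V_G = 7.92 − 5.47 = 2.45 V; V_SD = V_S − V_D = 7.92 − 5.67 = 2.25 V.
k_p = μ_pC_ox · (W/L) = 4.596 mA/V².
V_ov = V_SG − |V_th| = 2.45 − 0.84 = 1.61 V.
Since V_SD = 2.25 V ≥ V_ov = 1.61 V, the device is in saturation.
I_D = ½ k_p V_ov² (1 + λ V_SD) = 0.5 × 4.596 × 1.61² × (1 + 0.11 × 2.25) = 7.43 mA.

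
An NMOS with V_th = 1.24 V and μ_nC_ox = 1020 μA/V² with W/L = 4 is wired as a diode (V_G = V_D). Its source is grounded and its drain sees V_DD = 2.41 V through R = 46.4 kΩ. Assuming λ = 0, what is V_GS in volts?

V_GS = 1.35 V

With gate tied to drain, V_GS = V_DS ≥ V_GS − V_th, so the device is in saturation.
k_n = μ_nC_ox · (W/L) = 4.08 mA/V².
KCL at the drain: ½ k_n (V_GS − V_th)² = (V_DD − V_GS)/R.
Let x = V_GS − 1.24. Then 94.7 x² + x − 1.17 = 0, giving x = 0.106 V (positive root), so V_GS = 1.35 V.
I_D = (V_DD − V_GS)/R = (2.41 − 1.35) / 46.4 = 0.0229 mA.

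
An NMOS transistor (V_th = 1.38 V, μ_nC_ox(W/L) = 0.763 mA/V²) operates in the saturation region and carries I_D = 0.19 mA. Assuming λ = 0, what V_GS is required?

V_GS = 2.09 V

In saturation I_D = ½ k_n (V_GS − V_th)², so V_GS − V_th = √(2 I_D / k_n) = √(2 × 0.19 / 0.763) = 0.706 V.
V_GS = 1.38 + 0.706 = 2.09 V.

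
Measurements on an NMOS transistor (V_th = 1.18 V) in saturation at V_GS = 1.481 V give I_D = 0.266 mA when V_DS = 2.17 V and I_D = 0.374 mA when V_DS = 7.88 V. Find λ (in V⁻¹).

λ = 0.0841 V⁻¹

With V_GS fixed, I_D ∝ (1 + λ V_DS) in saturation, so I_D2/I_D1 = (1 + λ V_DS2)/(1 + λ V_DS1).
0.374/0.266 = 1.406 = (1 + 7.88 λ)/(1 + 2.17 λ).
Solving: λ (I_D1 V_DS2 − I_D2 V_DS1) = I_D2 − I_D1, so λ = (0.374 − 0.266) / (0.266 × 7.88 − 0.374 × 2.17) = 0.108 / 1.28 = 0.0841 V⁻¹.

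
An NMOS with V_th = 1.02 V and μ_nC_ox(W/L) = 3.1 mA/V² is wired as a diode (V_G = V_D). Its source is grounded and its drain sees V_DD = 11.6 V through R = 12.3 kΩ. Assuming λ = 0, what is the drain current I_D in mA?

With gate tied to drain, V_GS = V_DS ≥ V_GS − V_th, so the device is in saturation.
KCL at the drain: ½ k_n (V_GS − V_th)² = (V_DD − V_GS)/R.
Let x = V_GS − 1.02. Then 19.1 x² + x − 10.58 = 0, giving x = 0.719 V (positive root), so V_GS = 1.74 V.
I_D = (V_DD − V_GS)/R = (11.6 − 1.74) / 12.3 = 0.802 mA.

I_D = 0.802 mA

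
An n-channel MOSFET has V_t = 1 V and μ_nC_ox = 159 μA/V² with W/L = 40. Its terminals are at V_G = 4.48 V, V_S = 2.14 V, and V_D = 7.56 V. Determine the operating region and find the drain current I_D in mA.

V_GS = V_G − V_S = 4.48 − 2.14 = 2.34 V; V_DS = V_D − V_S = 7.56 − 2.14 = 5.42 V.
k_n = μ_nC_ox · (W/L) = 6.36 mA/V².
V_ov = V_GS − V_t = 2.34 − 1 = 1.34 V.
Since V_DS = 5.42 V ≥ V_ov = 1.34 V, the device is in saturation.
I_D = ½ k_n V_ov² = 0.5 × 6.36 × 1.34² = 5.71 mA.

Saturation; I_D = 5.71 mA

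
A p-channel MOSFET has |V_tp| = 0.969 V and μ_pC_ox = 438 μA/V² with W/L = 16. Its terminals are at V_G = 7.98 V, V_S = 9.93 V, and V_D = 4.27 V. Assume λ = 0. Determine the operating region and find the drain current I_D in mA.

Saturation; I_D = 3.37 mA

V_SG = V_S − V_G = 9.93 − 7.98 = 1.95 V; V_SD = V_S − V_D = 9.93 − 4.27 = 5.66 V.
k_p = μ_pC_ox · (W/L) = 7.008 mA/V².
V_ov = V_SG − |V_tp| = 1.95 − 0.969 = 0.981 V.
Since V_SD = 5.66 V ≥ V_ov = 0.981 V, the device is in saturation.
I_D = ½ k_p V_ov² = 0.5 × 7.008 × 0.981² = 3.37 mA.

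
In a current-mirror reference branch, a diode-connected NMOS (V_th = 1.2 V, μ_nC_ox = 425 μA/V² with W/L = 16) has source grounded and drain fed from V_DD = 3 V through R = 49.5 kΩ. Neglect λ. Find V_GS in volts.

V_GS = 1.30 V

With gate tied to drain, V_GS = V_DS ≥ V_GS − V_th, so the device is in saturation.
k_n = μ_nC_ox · (W/L) = 6.8 mA/V².
KCL at the drain: ½ k_n (V_GS − V_th)² = (V_DD − V_GS)/R.
Let x = V_GS − 1.2. Then 168 x² + x − 1.8 = 0, giving x = 0.1 V (positive root), so V_GS = 1.3 V.
I_D = (V_DD − V_GS)/R = (3 − 1.3) / 49.5 = 0.0343 mA.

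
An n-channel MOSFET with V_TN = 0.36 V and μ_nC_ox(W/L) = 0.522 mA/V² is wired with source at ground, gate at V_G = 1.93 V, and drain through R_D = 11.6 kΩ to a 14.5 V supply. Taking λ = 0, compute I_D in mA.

I_D = 0.643 mA

V_GS = V_G = 1.93 V, so V_ov = 1.93 − 0.36 = 1.57 V.
Assume saturation: I_D = ½ k_n V_ov² = 0.5 × 0.522 × 1.57² = 0.643 mA, giving V_DS = V_DD − I_D R_D = 14.5 − 0.643 × 11.6 = 7.04 V.
V_DS = 7.04 V ≥ V_ov = 1.57 V, confirming saturation.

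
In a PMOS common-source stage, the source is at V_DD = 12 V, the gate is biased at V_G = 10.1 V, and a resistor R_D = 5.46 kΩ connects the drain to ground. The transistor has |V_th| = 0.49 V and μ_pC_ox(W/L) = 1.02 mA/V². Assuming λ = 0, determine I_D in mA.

V_SG = V_DD − V_G = 12 − 10.1 = 1.9 V, so V_ov = 1.9 − 0.49 = 1.41 V.
Assume saturation: I_D = ½ k_p V_ov² = 0.5 × 1.02 × 1.41² = 1.01 mA, giving V_SD = V_DD − I_D R_D = 12 − 1.01 × 5.46 = 6.46 V.
V_SD = 6.46 V ≥ V_ov = 1.41 V, confirming saturation.

I_D = 1.01 mA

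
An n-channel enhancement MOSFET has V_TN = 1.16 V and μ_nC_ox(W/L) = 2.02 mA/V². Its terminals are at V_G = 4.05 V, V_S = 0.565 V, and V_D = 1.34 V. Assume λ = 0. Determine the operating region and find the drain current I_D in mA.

Triode; I_D = 3.03 mA

V_GS = V_G − V_S = 4.05 − 0.565 = 3.48 V; V_DS = V_D − V_S = 1.34 − 0.565 = 0.775 V.
V_ov = V_GS − V_TN = 3.48 − 1.16 = 2.33 V.
Since V_DS = 0.775 V < V_ov = 2.33 V, the device is in the triode region.
I_D = k_n [V_ov · V_DS − ½ V_DS²] = 2.02 × [2.33 × 0.775 − 0.5 × 0.775²] = 3.03 mA.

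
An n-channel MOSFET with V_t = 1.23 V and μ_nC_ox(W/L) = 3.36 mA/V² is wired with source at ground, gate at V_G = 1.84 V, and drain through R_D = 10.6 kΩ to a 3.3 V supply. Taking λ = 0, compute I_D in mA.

V_GS = V_G = 1.84 V, so V_ov = 1.84 − 1.23 = 0.61 V.
Assume saturation: I_D = ½ k_n V_ov² = 0.5 × 3.36 × 0.61² = 0.625 mA, giving V_DS = V_DD − I_D R_D = 3.3 − 0.625 × 10.6 = -3.33 V.
But -3.33 V < V_ov = 0.61 V, so the device is actually in triode.
In triode I_D = k_n[V_ov V_DS − ½ V_DS²] and I_D = (V_DD − V_DS)/R_D. Equating: 17.8 V_DS² − 22.73 V_DS + 3.3 = 0, giving V_DS = 0.167 V (the root below V_ov).
I_D = (3.3 − 0.167) / 10.6 = 0.296 mA.

I_D = 0.296 mA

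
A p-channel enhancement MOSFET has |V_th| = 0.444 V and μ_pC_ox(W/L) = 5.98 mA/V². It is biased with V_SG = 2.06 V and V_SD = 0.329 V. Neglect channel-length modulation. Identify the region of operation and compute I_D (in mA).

Triode; I_D = 2.86 mA

V_ov = V_SG − |V_th| = 2.06 − 0.444 = 1.62 V.
Since V_SD = 0.329 V < V_ov = 1.62 V, the device is in the triode region.
I_D = k_p [V_ov · V_SD − ½ V_SD²] = 5.98 × [1.62 × 0.329 − 0.5 × 0.329²] = 2.86 mA.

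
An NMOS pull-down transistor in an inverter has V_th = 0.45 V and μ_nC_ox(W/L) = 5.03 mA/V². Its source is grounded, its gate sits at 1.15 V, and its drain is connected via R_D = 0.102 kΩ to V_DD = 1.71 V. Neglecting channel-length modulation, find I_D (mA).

V_GS = V_G = 1.15 V, so V_ov = 1.15 − 0.45 = 0.7 V.
Assume saturation: I_D = ½ k_n V_ov² = 0.5 × 5.03 × 0.7² = 1.23 mA, giving V_DS = V_DD − I_D R_D = 1.71 − 1.23 × 0.102 = 1.58 V.
V_DS = 1.58 V ≥ V_ov = 0.7 V, confirming saturation.

I_D = 1.23 mA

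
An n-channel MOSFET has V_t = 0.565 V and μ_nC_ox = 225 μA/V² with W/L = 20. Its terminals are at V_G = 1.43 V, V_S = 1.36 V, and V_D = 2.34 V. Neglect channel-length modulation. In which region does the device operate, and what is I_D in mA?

Cutoff; I_D = 0 mA

V_GS = V_G − V_S = 1.43 − 1.36 = 0.07 V; V_DS = V_D − V_S = 2.34 − 1.36 = 0.98 V.
V_GS = 0.07 V < V_t = 0.565 V, so the transistor is in cutoff.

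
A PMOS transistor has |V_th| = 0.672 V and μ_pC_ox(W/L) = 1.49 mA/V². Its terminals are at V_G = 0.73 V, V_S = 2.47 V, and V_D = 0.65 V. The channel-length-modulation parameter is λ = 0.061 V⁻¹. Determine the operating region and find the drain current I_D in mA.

V_SG = V_S − V_G = 2.47 − 0.73 = 1.74 V; V_SD = V_S − V_D = 2.47 − 0.65 = 1.82 V.
V_ov = V_SG − |V_th| = 1.74 − 0.672 = 1.07 V.
Since V_SD = 1.82 V ≥ V_ov = 1.07 V, the device is in saturation.
I_D = ½ k_p V_ov² (1 + λ V_SD) = 0.5 × 1.49 × 1.07² × (1 + 0.061 × 1.82) = 0.944 mA.

Saturation; I_D = 0.944 mA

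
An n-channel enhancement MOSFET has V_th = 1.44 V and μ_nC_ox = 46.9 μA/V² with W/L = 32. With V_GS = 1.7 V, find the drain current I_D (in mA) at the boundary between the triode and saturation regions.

At the boundary V_DS = V_ov = V_GS − V_th = 1.7 − 1.44 = 0.26 V.
k_n = μ_nC_ox · (W/L) = 1.501 mA/V².
I_D = ½ k_n V_ov² = 0.5 × 1.501 × 0.26² = 0.0507 mA.

I_D = 0.0507 mA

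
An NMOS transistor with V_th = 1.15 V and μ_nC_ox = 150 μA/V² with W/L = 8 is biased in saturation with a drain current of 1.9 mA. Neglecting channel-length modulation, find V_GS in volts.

V_GS = 2.93 V

k_n = μ_nC_ox · (W/L) = 1.2 mA/V².
In saturation I_D = ½ k_n (V_GS − V_th)², so V_GS − V_th = √(2 I_D / k_n) = √(2 × 1.9 / 1.2) = 1.78 V.
V_GS = 1.15 + 1.78 = 2.93 V.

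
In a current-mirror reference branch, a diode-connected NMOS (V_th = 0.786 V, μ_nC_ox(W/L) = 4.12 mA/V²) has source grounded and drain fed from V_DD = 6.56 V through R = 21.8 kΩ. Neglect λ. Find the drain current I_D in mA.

I_D = 0.249 mA

With gate tied to drain, V_GS = V_DS ≥ V_GS − V_th, so the device is in saturation.
KCL at the drain: ½ k_n (V_GS − V_th)² = (V_DD − V_GS)/R.
Let x = V_GS − 0.786. Then 44.9 x² + x − 5.774 = 0, giving x = 0.348 V (positive root), so V_GS = 1.13 V.
I_D = (V_DD − V_GS)/R = (6.56 − 1.13) / 21.8 = 0.249 mA.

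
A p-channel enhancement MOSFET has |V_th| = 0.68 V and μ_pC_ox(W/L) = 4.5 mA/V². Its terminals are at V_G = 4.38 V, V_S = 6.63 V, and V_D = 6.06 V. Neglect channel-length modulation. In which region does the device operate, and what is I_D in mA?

Triode; I_D = 3.30 mA

V_SG = V_S − V_G = 6.63 − 4.38 = 2.25 V; V_SD = V_S − V_D = 6.63 − 6.06 = 0.57 V.
V_ov = V_SG − |V_th| = 2.25 − 0.68 = 1.57 V.
Since V_SD = 0.57 V < V_ov = 1.57 V, the device is in the triode region.
I_D = k_p [V_ov · V_SD − ½ V_SD²] = 4.5 × [1.57 × 0.57 − 0.5 × 0.57²] = 3.3 mA.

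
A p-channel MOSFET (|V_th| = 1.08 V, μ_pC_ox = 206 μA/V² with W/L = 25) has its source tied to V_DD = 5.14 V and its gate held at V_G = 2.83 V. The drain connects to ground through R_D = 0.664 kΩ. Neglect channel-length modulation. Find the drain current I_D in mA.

V_SG = V_DD − V_G = 5.14 − 2.83 = 2.31 V, so V_ov = 2.31 − 1.08 = 1.23 V.
k_p = μ_pC_ox · (W/L) = 5.15 mA/V².
Assume saturation: I_D = ½ k_p V_ov² = 0.5 × 5.15 × 1.23² = 3.9 mA, giving V_SD = V_DD − I_D R_D = 5.14 − 3.9 × 0.664 = 2.55 V.
V_SD = 2.55 V ≥ V_ov = 1.23 V, confirming saturation.

I_D = 3.90 mA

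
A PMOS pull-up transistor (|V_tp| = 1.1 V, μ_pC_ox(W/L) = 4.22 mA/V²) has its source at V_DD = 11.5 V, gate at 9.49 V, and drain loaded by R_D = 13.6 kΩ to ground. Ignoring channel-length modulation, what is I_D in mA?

V_SG = V_DD − V_G = 11.5 − 9.49 = 2.01 V, so V_ov = 2.01 − 1.1 = 0.91 V.
Assume saturation: I_D = ½ k_p V_ov² = 0.5 × 4.22 × 0.91² = 1.75 mA, giving V_SD = V_DD − I_D R_D = 11.5 − 1.75 × 13.6 = -12.3 V.
But -12.3 V < V_ov = 0.91 V, so the device is actually in triode.
In triode I_D = k_p[V_ov V_SD − ½ V_SD²] and I_D = (V_DD − V_SD)/R_D. Equating: 28.7 V_SD² − 53.23 V_SD + 11.5 = 0, giving V_SD = 0.25 V (the root below V_ov).
I_D = (11.5 − 0.25) / 13.6 = 0.827 mA.

I_D = 0.827 mA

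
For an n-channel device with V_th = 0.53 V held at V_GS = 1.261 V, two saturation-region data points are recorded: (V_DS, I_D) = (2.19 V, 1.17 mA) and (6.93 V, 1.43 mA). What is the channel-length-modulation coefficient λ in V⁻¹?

With V_GS fixed, I_D ∝ (1 + λ V_DS) in saturation, so I_D2/I_D1 = (1 + λ V_DS2)/(1 + λ V_DS1).
1.43/1.17 = 1.222 = (1 + 6.93 λ)/(1 + 2.19 λ).
Solving: λ (I_D1 V_DS2 − I_D2 V_DS1) = I_D2 − I_D1, so λ = (1.43 − 1.17) / (1.17 × 6.93 − 1.43 × 2.19) = 0.26 / 4.98 = 0.0522 V⁻¹.

λ = 0.0522 V⁻¹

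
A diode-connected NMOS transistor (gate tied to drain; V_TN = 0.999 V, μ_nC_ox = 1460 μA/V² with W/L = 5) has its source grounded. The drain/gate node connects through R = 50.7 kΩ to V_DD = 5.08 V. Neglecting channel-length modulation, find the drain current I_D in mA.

With gate tied to drain, V_GS = V_DS ≥ V_GS − V_TN, so the device is in saturation.
k_n = μ_nC_ox · (W/L) = 7.3 mA/V².
KCL at the drain: ½ k_n (V_GS − V_TN)² = (V_DD − V_GS)/R.
Let x = V_GS − 0.999. Then 185 x² + x − 4.081 = 0, giving x = 0.146 V (positive root), so V_GS = 1.14 V.
I_D = (V_DD − V_GS)/R = (5.08 − 1.14) / 50.7 = 0.0776 mA.

I_D = 0.0776 mA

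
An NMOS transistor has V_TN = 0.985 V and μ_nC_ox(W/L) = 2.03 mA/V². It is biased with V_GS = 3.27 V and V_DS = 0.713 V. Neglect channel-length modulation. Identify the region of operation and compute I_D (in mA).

V_ov = V_GS − V_TN = 3.27 − 0.985 = 2.29 V.
Since V_DS = 0.713 V < V_ov = 2.29 V, the device is in the triode region.
I_D = k_n [V_ov · V_DS − ½ V_DS²] = 2.03 × [2.29 × 0.713 − 0.5 × 0.713²] = 2.79 mA.

Triode; I_D = 2.79 mA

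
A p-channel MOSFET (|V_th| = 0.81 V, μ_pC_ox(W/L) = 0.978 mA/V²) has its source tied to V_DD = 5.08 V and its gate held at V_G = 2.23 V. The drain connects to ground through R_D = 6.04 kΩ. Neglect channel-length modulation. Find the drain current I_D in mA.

I_D = 0.770 mA

V_SG = V_DD − V_G = 5.08 − 2.23 = 2.85 V, so V_ov = 2.85 − 0.81 = 2.04 V.
Assume saturation: I_D = ½ k_p V_ov² = 0.5 × 0.978 × 2.04² = 2.04 mA, giving V_SD = V_DD − I_D R_D = 5.08 − 2.04 × 6.04 = -7.21 V.
But -7.21 V < V_ov = 2.04 V, so the device is actually in triode.
In triode I_D = k_p[V_ov V_SD − ½ V_SD²] and I_D = (V_DD − V_SD)/R_D. Equating: 2.95 V_SD² − 13.05 V_SD + 5.08 = 0, giving V_SD = 0.431 V (the root below V_ov).
I_D = (5.08 − 0.431) / 6.04 = 0.77 mA.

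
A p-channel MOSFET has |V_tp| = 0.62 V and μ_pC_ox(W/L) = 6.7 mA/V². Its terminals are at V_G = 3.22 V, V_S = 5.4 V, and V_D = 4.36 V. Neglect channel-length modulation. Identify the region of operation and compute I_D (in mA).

Triode; I_D = 7.25 mA

V_SG = V_S − V_G = 5.4 − 3.22 = 2.18 V; V_SD = V_S − V_D = 5.4 − 4.36 = 1.04 V.
V_ov = V_SG − |V_tp| = 2.18 − 0.62 = 1.56 V.
Since V_SD = 1.04 V < V_ov = 1.56 V, the device is in the triode region.
I_D = k_p [V_ov · V_SD − ½ V_SD²] = 6.7 × [1.56 × 1.04 − 0.5 × 1.04²] = 7.25 mA.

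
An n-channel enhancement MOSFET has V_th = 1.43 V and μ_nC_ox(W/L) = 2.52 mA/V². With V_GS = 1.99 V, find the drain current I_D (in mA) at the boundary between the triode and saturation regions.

I_D = 0.395 mA

At the boundary V_DS = V_ov = V_GS − V_th = 1.99 − 1.43 = 0.56 V.
I_D = ½ k_n V_ov² = 0.5 × 2.52 × 0.56² = 0.395 mA.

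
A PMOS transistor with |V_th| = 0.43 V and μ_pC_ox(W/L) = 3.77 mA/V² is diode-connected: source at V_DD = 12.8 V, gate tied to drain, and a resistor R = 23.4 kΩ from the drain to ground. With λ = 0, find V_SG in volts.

With gate tied to drain, V_SG = V_SD ≥ V_SG − |V_th|, so the device is in saturation.
KCL at the drain: ½ k_p (V_SG − |V_th|)² = (V_DD − V_SG)/R.
Let x = V_SG − 0.43. Then 44.1 x² + x − 12.37 = 0, giving x = 0.518 V (positive root), so V_SG = 0.948 V.
I_D = (V_DD − V_SG)/R = (12.8 − 0.948) / 23.4 = 0.506 mA.

V_SG = 0.948 V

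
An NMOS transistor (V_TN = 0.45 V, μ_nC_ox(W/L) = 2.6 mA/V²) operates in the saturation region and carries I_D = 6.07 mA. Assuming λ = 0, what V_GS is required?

V_GS = 2.61 V

In saturation I_D = ½ k_n (V_GS − V_TN)², so V_GS − V_TN = √(2 I_D / k_n) = √(2 × 6.07 / 2.6) = 2.16 V.
V_GS = 0.45 + 2.16 = 2.61 V.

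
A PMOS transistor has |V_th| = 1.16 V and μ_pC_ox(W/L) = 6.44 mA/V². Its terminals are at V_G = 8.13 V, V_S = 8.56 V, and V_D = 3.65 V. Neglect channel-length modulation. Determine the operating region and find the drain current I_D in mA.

V_SG = V_S − V_G = 8.56 − 8.13 = 0.43 V; V_SD = V_S − V_D = 8.56 − 3.65 = 4.91 V.
V_SG = 0.43 V < |V_th| = 1.16 V, so the transistor is in cutoff.

Cutoff; I_D = 0 mA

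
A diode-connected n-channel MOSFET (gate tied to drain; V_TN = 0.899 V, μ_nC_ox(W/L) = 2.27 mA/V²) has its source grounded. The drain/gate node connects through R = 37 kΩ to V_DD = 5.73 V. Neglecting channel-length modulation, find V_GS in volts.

V_GS = 1.23 V

With gate tied to drain, V_GS = V_DS ≥ V_GS − V_TN, so the device is in saturation.
KCL at the drain: ½ k_n (V_GS − V_TN)² = (V_DD − V_GS)/R.
Let x = V_GS − 0.899. Then 42 x² + x − 4.831 = 0, giving x = 0.327 V (positive root), so V_GS = 1.23 V.
I_D = (V_DD − V_GS)/R = (5.73 − 1.23) / 37 = 0.122 mA.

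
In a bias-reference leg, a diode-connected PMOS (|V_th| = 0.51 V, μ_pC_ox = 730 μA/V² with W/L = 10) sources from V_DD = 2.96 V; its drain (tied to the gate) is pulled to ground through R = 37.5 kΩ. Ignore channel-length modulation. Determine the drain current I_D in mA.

I_D = 0.0619 mA

With gate tied to drain, V_SG = V_SD ≥ V_SG − |V_th|, so the device is in saturation.
k_p = μ_pC_ox · (W/L) = 7.3 mA/V².
KCL at the drain: ½ k_p (V_SG − |V_th|)² = (V_DD − V_SG)/R.
Let x = V_SG − 0.51. Then 137 x² + x − 2.45 = 0, giving x = 0.13 V (positive root), so V_SG = 0.64 V.
I_D = (V_DD − V_SG)/R = (2.96 − 0.64) / 37.5 = 0.0619 mA.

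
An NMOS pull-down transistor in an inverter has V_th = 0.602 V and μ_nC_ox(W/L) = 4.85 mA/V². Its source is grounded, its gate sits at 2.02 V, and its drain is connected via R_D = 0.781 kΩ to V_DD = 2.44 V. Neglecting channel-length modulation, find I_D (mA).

V_GS = V_G = 2.02 V, so V_ov = 2.02 − 0.602 = 1.42 V.
Assume saturation: I_D = ½ k_n V_ov² = 0.5 × 4.85 × 1.42² = 4.88 mA, giving V_DS = V_DD − I_D R_D = 2.44 − 4.88 × 0.781 = -1.37 V.
But -1.37 V < V_ov = 1.42 V, so the device is actually in triode.
In triode I_D = k_n[V_ov V_DS − ½ V_DS²] and I_D = (V_DD − V_DS)/R_D. Equating: 1.89 V_DS² − 6.371 V_DS + 2.44 = 0, giving V_DS = 0.441 V (the root below V_ov).
I_D = (2.44 − 0.441) / 0.781 = 2.56 mA.

I_D = 2.56 mA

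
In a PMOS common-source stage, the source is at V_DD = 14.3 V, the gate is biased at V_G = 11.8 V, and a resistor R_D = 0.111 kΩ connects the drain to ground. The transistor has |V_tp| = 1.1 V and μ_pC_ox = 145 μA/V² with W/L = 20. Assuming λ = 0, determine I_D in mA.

I_D = 2.84 mA

V_SG = V_DD − V_G = 14.3 − 11.8 = 2.5 V, so V_ov = 2.5 − 1.1 = 1.4 V.
k_p = μ_pC_ox · (W/L) = 2.9 mA/V².
Assume saturation: I_D = ½ k_p V_ov² = 0.5 × 2.9 × 1.4² = 2.84 mA, giving V_SD = V_DD − I_D R_D = 14.3 − 2.84 × 0.111 = 14 V.
V_SD = 14 V ≥ V_ov = 1.4 V, confirming saturation.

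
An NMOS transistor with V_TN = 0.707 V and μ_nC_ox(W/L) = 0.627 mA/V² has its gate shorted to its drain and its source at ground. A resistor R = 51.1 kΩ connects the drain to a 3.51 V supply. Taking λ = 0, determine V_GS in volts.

V_GS = 1.10 V

With gate tied to drain, V_GS = V_DS ≥ V_GS − V_TN, so the device is in saturation.
KCL at the drain: ½ k_n (V_GS − V_TN)² = (V_DD − V_GS)/R.
Let x = V_GS − 0.707. Then 16 x² + x − 2.803 = 0, giving x = 0.388 V (positive root), so V_GS = 1.1 V.
I_D = (V_DD − V_GS)/R = (3.51 − 1.1) / 51.1 = 0.0473 mA.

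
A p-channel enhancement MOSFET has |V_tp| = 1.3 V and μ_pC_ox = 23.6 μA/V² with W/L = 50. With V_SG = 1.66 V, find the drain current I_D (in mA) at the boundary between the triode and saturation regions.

At the boundary V_SD = V_ov = V_SG − |V_tp| = 1.66 − 1.3 = 0.36 V.
k_p = μ_pC_ox · (W/L) = 1.18 mA/V².
I_D = ½ k_p V_ov² = 0.5 × 1.18 × 0.36² = 0.0765 mA.

I_D = 0.0765 mA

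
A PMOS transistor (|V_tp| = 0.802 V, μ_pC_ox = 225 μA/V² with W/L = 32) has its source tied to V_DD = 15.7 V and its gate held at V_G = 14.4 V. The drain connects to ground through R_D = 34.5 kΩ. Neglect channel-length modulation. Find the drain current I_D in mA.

I_D = 0.451 mA

V_SG = V_DD − V_G = 15.7 − 14.4 = 1.3 V, so V_ov = 1.3 − 0.802 = 0.498 V.
k_p = μ_pC_ox · (W/L) = 7.2 mA/V².
Assume saturation: I_D = ½ k_p V_ov² = 0.5 × 7.2 × 0.498² = 0.893 mA, giving V_SD = V_DD − I_D R_D = 15.7 − 0.893 × 34.5 = -15.1 V.
But -15.1 V < V_ov = 0.498 V, so the device is actually in triode.
In triode I_D = k_p[V_ov V_SD − ½ V_SD²] and I_D = (V_DD − V_SD)/R_D. Equating: 124 V_SD² − 124.7 V_SD + 15.7 = 0, giving V_SD = 0.148 V (the root below V_ov).
I_D = (15.7 − 0.148) / 34.5 = 0.451 mA.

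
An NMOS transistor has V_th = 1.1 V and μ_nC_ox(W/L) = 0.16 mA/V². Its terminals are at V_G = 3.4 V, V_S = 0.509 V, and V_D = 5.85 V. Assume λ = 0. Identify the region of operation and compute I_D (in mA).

Saturation; I_D = 0.257 mA

V_GS = V_G − V_S = 3.4 − 0.509 = 2.89 V; V_DS = V_D − V_S = 5.85 − 0.509 = 5.34 V.
V_ov = V_GS − V_th = 2.89 − 1.1 = 1.79 V.
Since V_DS = 5.34 V ≥ V_ov = 1.79 V, the device is in saturation.
I_D = ½ k_n V_ov² = 0.5 × 0.16 × 1.79² = 0.257 mA.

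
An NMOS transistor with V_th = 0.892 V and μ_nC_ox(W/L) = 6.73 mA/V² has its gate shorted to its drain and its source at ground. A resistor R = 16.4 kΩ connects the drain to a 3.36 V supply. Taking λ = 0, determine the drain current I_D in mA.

With gate tied to drain, V_GS = V_DS ≥ V_GS − V_th, so the device is in saturation.
KCL at the drain: ½ k_n (V_GS − V_th)² = (V_DD − V_GS)/R.
Let x = V_GS − 0.892. Then 55.2 x² + x − 2.468 = 0, giving x = 0.203 V (positive root), so V_GS = 1.09 V.
I_D = (V_DD − V_GS)/R = (3.36 − 1.09) / 16.4 = 0.138 mA.

I_D = 0.138 mA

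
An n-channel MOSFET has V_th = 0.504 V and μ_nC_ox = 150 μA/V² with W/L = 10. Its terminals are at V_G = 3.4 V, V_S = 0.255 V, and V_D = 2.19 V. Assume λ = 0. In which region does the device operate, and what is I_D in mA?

V_GS = V_G − V_S = 3.4 − 0.255 = 3.15 V; V_DS = V_D − V_S = 2.19 − 0.255 = 1.94 V.
k_n = μ_nC_ox · (W/L) = 1.5 mA/V².
V_ov = V_GS − V_th = 3.15 − 0.504 = 2.64 V.
Since V_DS = 1.94 V < V_ov = 2.64 V, the device is in the triode region.
I_D = k_n [V_ov · V_DS − ½ V_DS²] = 1.5 × [2.64 × 1.94 − 0.5 × 1.94²] = 4.86 mA.

Triode; I_D = 4.86 mA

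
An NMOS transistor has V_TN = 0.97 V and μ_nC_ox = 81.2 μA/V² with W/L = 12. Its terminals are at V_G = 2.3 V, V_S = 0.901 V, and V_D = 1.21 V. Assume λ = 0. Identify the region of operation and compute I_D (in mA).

V_GS = V_G − V_S = 2.3 − 0.901 = 1.4 V; V_DS = V_D − V_S = 1.21 − 0.901 = 0.309 V.
k_n = μ_nC_ox · (W/L) = 0.9744 mA/V².
V_ov = V_GS − V_TN = 1.4 − 0.97 = 0.429 V.
Since V_DS = 0.309 V < V_ov = 0.429 V, the device is in the triode region.
I_D = k_n [V_ov · V_DS − ½ V_DS²] = 0.9744 × [0.429 × 0.309 − 0.5 × 0.309²] = 0.0826 mA.

Triode; I_D = 0.0826 mA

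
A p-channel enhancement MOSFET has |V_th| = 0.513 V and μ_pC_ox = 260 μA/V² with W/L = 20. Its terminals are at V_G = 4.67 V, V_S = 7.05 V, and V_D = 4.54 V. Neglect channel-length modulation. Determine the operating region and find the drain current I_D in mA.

Saturation; I_D = 9.06 mA

V_SG = V_S − V_G = 7.05 − 4.67 = 2.38 V; V_SD = V_S − V_D = 7.05 − 4.54 = 2.51 V.
k_p = μ_pC_ox · (W/L) = 5.2 mA/V².
V_ov = V_SG − |V_th| = 2.38 − 0.513 = 1.87 V.
Since V_SD = 2.51 V ≥ V_ov = 1.87 V, the device is in saturation.
I_D = ½ k_p V_ov² = 0.5 × 5.2 × 1.87² = 9.06 mA.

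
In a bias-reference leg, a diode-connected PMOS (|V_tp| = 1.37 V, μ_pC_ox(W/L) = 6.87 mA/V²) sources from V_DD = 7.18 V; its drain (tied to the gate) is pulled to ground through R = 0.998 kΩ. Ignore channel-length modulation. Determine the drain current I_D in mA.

I_D = 4.66 mA

With gate tied to drain, V_SG = V_SD ≥ V_SG − |V_tp|, so the device is in saturation.
KCL at the drain: ½ k_p (V_SG − |V_tp|)² = (V_DD − V_SG)/R.
Let x = V_SG − 1.37. Then 3.43 x² + x − 5.81 = 0, giving x = 1.16 V (positive root), so V_SG = 2.53 V.
I_D = (V_DD − V_SG)/R = (7.18 − 2.53) / 0.998 = 4.66 mA.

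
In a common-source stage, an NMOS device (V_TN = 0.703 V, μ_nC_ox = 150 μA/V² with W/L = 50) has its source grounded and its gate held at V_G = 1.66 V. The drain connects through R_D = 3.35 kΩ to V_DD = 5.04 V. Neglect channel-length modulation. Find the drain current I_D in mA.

I_D = 1.44 mA

V_GS = V_G = 1.66 V, so V_ov = 1.66 − 0.703 = 0.957 V.
k_n = μ_nC_ox · (W/L) = 7.5 mA/V².
Assume saturation: I_D = ½ k_n V_ov² = 0.5 × 7.5 × 0.957² = 3.43 mA, giving V_DS = V_DD − I_D R_D = 5.04 − 3.43 × 3.35 = -6.47 V.
But -6.47 V < V_ov = 0.957 V, so the device is actually in triode.
In triode I_D = k_n[V_ov V_DS − ½ V_DS²] and I_D = (V_DD − V_DS)/R_D. Equating: 12.6 V_DS² − 25.04 V_DS + 5.04 = 0, giving V_DS = 0.227 V (the root below V_ov).
I_D = (5.04 − 0.227) / 3.35 = 1.44 mA.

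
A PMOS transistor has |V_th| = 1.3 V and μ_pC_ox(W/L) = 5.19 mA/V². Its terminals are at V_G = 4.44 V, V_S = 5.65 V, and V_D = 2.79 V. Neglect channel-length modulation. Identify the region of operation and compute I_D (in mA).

V_SG = V_S − V_G = 5.65 − 4.44 = 1.21 V; V_SD = V_S − V_D = 5.65 − 2.79 = 2.86 V.
V_SG = 1.21 V < |V_th| = 1.3 V, so the transistor is in cutoff.

Cutoff; I_D = 0 mA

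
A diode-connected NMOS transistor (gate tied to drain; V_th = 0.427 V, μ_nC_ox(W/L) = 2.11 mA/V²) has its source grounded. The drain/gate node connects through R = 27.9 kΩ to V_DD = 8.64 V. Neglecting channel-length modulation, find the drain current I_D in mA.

I_D = 0.276 mA

With gate tied to drain, V_GS = V_DS ≥ V_GS − V_th, so the device is in saturation.
KCL at the drain: ½ k_n (V_GS − V_th)² = (V_DD − V_GS)/R.
Let x = V_GS − 0.427. Then 29.4 x² + x − 8.213 = 0, giving x = 0.512 V (positive root), so V_GS = 0.939 V.
I_D = (V_DD − V_GS)/R = (8.64 − 0.939) / 27.9 = 0.276 mA.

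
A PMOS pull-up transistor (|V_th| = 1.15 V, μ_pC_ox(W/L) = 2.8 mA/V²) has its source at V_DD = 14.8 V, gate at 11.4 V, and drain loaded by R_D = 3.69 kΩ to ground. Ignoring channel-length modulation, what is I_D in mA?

I_D = 3.82 mA

V_SG = V_DD − V_G = 14.8 − 11.4 = 3.4 V, so V_ov = 3.4 − 1.15 = 2.25 V.
Assume saturation: I_D = ½ k_p V_ov² = 0.5 × 2.8 × 2.25² = 7.09 mA, giving V_SD = V_DD − I_D R_D = 14.8 − 7.09 × 3.69 = -11.4 V.
But -11.4 V < V_ov = 2.25 V, so the device is actually in triode.
In triode I_D = k_p[V_ov V_SD − ½ V_SD²] and I_D = (V_DD − V_SD)/R_D. Equating: 5.17 V_SD² − 24.25 V_SD + 14.8 = 0, giving V_SD = 0.721 V (the root below V_ov).
I_D = (14.8 − 0.721) / 3.69 = 3.82 mA.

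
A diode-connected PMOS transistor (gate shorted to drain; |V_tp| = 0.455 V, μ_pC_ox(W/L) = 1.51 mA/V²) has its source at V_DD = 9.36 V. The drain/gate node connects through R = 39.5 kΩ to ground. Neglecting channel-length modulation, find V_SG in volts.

With gate tied to drain, V_SG = V_SD ≥ V_SG − |V_tp|, so the device is in saturation.
KCL at the drain: ½ k_p (V_SG − |V_tp|)² = (V_DD − V_SG)/R.
Let x = V_SG − 0.455. Then 29.8 x² + x − 8.905 = 0, giving x = 0.53 V (positive root), so V_SG = 0.985 V.
I_D = (V_DD − V_SG)/R = (9.36 − 0.985) / 39.5 = 0.212 mA.

V_SG = 0.985 V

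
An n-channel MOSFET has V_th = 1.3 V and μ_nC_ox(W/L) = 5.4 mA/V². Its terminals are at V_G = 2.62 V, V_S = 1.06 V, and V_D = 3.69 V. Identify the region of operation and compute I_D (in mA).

V_GS = V_G − V_S = 2.62 − 1.06 = 1.56 V; V_DS = V_D − V_S = 3.69 − 1.06 = 2.63 V.
V_ov = V_GS − V_th = 1.56 − 1.3 = 0.26 V.
Since V_DS = 2.63 V ≥ V_ov = 0.26 V, the device is in saturation.
I_D = ½ k_n V_ov² = 0.5 × 5.4 × 0.26² = 0.183 mA.

Saturation; I_D = 0.183 mA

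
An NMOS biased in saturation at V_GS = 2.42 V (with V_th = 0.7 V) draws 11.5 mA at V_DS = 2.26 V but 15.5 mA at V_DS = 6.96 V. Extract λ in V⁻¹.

With V_GS fixed, I_D ∝ (1 + λ V_DS) in saturation, so I_D2/I_D1 = (1 + λ V_DS2)/(1 + λ V_DS1).
15.5/11.5 = 1.348 = (1 + 6.96 λ)/(1 + 2.26 λ).
Solving: λ (I_D1 V_DS2 − I_D2 V_DS1) = I_D2 − I_D1, so λ = (15.5 − 11.5) / (11.5 × 6.96 − 15.5 × 2.26) = 4 / 45 = 0.0889 V⁻¹.

λ = 0.0889 V⁻¹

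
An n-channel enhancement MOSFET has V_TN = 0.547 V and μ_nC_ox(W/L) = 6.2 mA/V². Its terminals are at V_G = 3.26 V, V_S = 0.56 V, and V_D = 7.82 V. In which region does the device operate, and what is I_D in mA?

V_GS = V_G − V_S = 3.26 − 0.56 = 2.7 V; V_DS = V_D − V_S = 7.82 − 0.56 = 7.26 V.
V_ov = V_GS − V_TN = 2.7 − 0.547 = 2.15 V.
Since V_DS = 7.26 V ≥ V_ov = 2.15 V, the device is in saturation.
I_D = ½ k_n V_ov² = 0.5 × 6.2 × 2.15² = 14.4 mA.

Saturation; I_D = 14.4 mA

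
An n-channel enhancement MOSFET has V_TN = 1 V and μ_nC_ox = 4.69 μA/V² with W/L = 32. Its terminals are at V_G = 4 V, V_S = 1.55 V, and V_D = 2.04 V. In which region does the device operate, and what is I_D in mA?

V_GS = V_G − V_S = 4 − 1.55 = 2.45 V; V_DS = V_D − V_S = 2.04 − 1.55 = 0.49 V.
k_n = μ_nC_ox · (W/L) = 0.1501 mA/V².
V_ov = V_GS − V_TN = 2.45 − 1 = 1.45 V.
Since V_DS = 0.49 V < V_ov = 1.45 V, the device is in the triode region.
I_D = k_n [V_ov · V_DS − ½ V_DS²] = 0.1501 × [1.45 × 0.49 − 0.5 × 0.49²] = 0.0886 mA.

Triode; I_D = 0.0886 mA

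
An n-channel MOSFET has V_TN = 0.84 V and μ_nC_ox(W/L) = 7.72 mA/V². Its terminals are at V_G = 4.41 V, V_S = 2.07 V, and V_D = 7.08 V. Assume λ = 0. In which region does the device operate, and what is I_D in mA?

Saturation; I_D = 8.69 mA

V_GS = V_G − V_S = 4.41 − 2.07 = 2.34 V; V_DS = V_D − V_S = 7.08 − 2.07 = 5.01 V.
V_ov = V_GS − V_TN = 2.34 − 0.84 = 1.5 V.
Since V_DS = 5.01 V ≥ V_ov = 1.5 V, the device is in saturation.
I_D = ½ k_n V_ov² = 0.5 × 7.72 × 1.5² = 8.69 mA.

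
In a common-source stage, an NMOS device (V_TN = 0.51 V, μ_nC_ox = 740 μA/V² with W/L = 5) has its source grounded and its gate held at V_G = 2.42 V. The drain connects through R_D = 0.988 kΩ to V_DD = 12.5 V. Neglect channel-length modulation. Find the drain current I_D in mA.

V_GS = V_G = 2.42 V, so V_ov = 2.42 − 0.51 = 1.91 V.
k_n = μ_nC_ox · (W/L) = 3.7 mA/V².
Assume saturation: I_D = ½ k_n V_ov² = 0.5 × 3.7 × 1.91² = 6.75 mA, giving V_DS = V_DD − I_D R_D = 12.5 − 6.75 × 0.988 = 5.83 V.
V_DS = 5.83 V ≥ V_ov = 1.91 V, confirming saturation.

I_D = 6.75 mA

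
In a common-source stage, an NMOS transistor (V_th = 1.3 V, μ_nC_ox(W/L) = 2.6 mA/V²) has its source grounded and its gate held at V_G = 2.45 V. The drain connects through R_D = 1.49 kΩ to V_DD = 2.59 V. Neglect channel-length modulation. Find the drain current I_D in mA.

I_D = 1.33 mA

V_GS = V_G = 2.45 V, so V_ov = 2.45 − 1.3 = 1.15 V.
Assume saturation: I_D = ½ k_n V_ov² = 0.5 × 2.6 × 1.15² = 1.72 mA, giving V_DS = V_DD − I_D R_D = 2.59 − 1.72 × 1.49 = 0.0283 V.
But 0.0283 V < V_ov = 1.15 V, so the device is actually in triode.
In triode I_D = k_n[V_ov V_DS − ½ V_DS²] and I_D = (V_DD − V_DS)/R_D. Equating: 1.94 V_DS² − 5.455 V_DS + 2.59 = 0, giving V_DS = 0.605 V (the root below V_ov).
I_D = (2.59 − 0.605) / 1.49 = 1.33 mA.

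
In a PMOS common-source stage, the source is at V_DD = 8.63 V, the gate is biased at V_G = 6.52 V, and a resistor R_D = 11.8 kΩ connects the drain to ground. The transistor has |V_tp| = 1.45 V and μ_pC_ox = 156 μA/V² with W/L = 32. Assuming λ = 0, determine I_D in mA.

I_D = 0.708 mA

V_SG = V_DD − V_G = 8.63 − 6.52 = 2.11 V, so V_ov = 2.11 − 1.45 = 0.66 V.
k_p = μ_pC_ox · (W/L) = 4.992 mA/V².
Assume saturation: I_D = ½ k_p V_ov² = 0.5 × 4.992 × 0.66² = 1.09 mA, giving V_SD = V_DD − I_D R_D = 8.63 − 1.09 × 11.8 = -4.2 V.
But -4.2 V < V_ov = 0.66 V, so the device is actually in triode.
In triode I_D = k_p[V_ov V_SD − ½ V_SD²] and I_D = (V_DD − V_SD)/R_D. Equating: 29.5 V_SD² − 39.88 V_SD + 8.63 = 0, giving V_SD = 0.27 V (the root below V_ov).
I_D = (8.63 − 0.27) / 11.8 = 0.708 mA.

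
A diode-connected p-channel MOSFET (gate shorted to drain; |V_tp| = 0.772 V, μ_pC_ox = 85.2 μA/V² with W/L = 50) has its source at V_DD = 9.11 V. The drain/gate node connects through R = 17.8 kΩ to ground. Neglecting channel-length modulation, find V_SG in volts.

V_SG = 1.23 V

With gate tied to drain, V_SG = V_SD ≥ V_SG − |V_tp|, so the device is in saturation.
k_p = μ_pC_ox · (W/L) = 4.26 mA/V².
KCL at the drain: ½ k_p (V_SG − |V_tp|)² = (V_DD − V_SG)/R.
Let x = V_SG − 0.772. Then 37.9 x² + x − 8.338 = 0, giving x = 0.456 V (positive root), so V_SG = 1.23 V.
I_D = (V_DD − V_SG)/R = (9.11 − 1.23) / 17.8 = 0.443 mA.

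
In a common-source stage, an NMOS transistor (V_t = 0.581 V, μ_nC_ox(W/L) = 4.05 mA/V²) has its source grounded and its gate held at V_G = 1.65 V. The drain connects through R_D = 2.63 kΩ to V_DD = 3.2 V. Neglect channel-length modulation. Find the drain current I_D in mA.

V_GS = V_G = 1.65 V, so V_ov = 1.65 − 0.581 = 1.07 V.
Assume saturation: I_D = ½ k_n V_ov² = 0.5 × 4.05 × 1.07² = 2.31 mA, giving V_DS = V_DD − I_D R_D = 3.2 − 2.31 × 2.63 = -2.89 V.
But -2.89 V < V_ov = 1.07 V, so the device is actually in triode.
In triode I_D = k_n[V_ov V_DS − ½ V_DS²] and I_D = (V_DD − V_DS)/R_D. Equating: 5.33 V_DS² − 12.39 V_DS + 3.2 = 0, giving V_DS = 0.296 V (the root below V_ov).
I_D = (3.2 − 0.296) / 2.63 = 1.1 mA.

I_D = 1.10 mA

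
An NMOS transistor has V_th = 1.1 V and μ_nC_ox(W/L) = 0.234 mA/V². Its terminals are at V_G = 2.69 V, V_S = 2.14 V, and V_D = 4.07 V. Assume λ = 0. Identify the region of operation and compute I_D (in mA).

V_GS = V_G − V_S = 2.69 − 2.14 = 0.55 V; V_DS = V_D − V_S = 4.07 − 2.14 = 1.93 V.
V_GS = 0.55 V < V_th = 1.1 V, so the transistor is in cutoff.

Cutoff; I_D = 0 mA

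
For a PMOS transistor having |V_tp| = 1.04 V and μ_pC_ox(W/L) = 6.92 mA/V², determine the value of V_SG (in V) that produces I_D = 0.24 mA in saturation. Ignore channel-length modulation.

In saturation I_D = ½ k_p (V_SG − |V_tp|)², so V_SG − |V_tp| = √(2 I_D / k_p) = √(2 × 0.24 / 6.92) = 0.263 V.
V_SG = 1.04 + 0.263 = 1.3 V.

V_SG = 1.30 V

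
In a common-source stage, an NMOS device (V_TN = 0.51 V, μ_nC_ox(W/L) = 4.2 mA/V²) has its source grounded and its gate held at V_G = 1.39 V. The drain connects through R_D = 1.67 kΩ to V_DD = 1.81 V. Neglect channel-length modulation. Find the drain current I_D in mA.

I_D = 0.907 mA

V_GS = V_G = 1.39 V, so V_ov = 1.39 − 0.51 = 0.88 V.
Assume saturation: I_D = ½ k_n V_ov² = 0.5 × 4.2 × 0.88² = 1.63 mA, giving V_DS = V_DD − I_D R_D = 1.81 − 1.63 × 1.67 = -0.906 V.
But -0.906 V < V_ov = 0.88 V, so the device is actually in triode.
In triode I_D = k_n[V_ov V_DS − ½ V_DS²] and I_D = (V_DD − V_DS)/R_D. Equating: 3.51 V_DS² − 7.172 V_DS + 1.81 = 0, giving V_DS = 0.295 V (the root below V_ov).
I_D = (1.81 − 0.295) / 1.67 = 0.907 mA.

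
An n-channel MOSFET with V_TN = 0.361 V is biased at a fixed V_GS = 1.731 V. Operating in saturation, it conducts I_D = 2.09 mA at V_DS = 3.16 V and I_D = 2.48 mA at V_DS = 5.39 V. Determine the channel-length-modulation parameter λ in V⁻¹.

λ = 0.114 V⁻¹

With V_GS fixed, I_D ∝ (1 + λ V_DS) in saturation, so I_D2/I_D1 = (1 + λ V_DS2)/(1 + λ V_DS1).
2.48/2.09 = 1.187 = (1 + 5.39 λ)/(1 + 3.16 λ).
Solving: λ (I_D1 V_DS2 − I_D2 V_DS1) = I_D2 − I_D1, so λ = (2.48 − 2.09) / (2.09 × 5.39 − 2.48 × 3.16) = 0.39 / 3.43 = 0.114 V⁻¹.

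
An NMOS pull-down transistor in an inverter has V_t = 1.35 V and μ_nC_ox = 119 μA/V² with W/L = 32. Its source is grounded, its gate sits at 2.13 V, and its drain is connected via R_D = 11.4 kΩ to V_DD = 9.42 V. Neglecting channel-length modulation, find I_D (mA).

I_D = 0.796 mA

V_GS = V_G = 2.13 V, so V_ov = 2.13 − 1.35 = 0.78 V.
k_n = μ_nC_ox · (W/L) = 3.808 mA/V².
Assume saturation: I_D = ½ k_n V_ov² = 0.5 × 3.808 × 0.78² = 1.16 mA, giving V_DS = V_DD − I_D R_D = 9.42 − 1.16 × 11.4 = -3.79 V.
But -3.79 V < V_ov = 0.78 V, so the device is actually in triode.
In triode I_D = k_n[V_ov V_DS − ½ V_DS²] and I_D = (V_DD − V_DS)/R_D. Equating: 21.7 V_DS² − 34.86 V_DS + 9.42 = 0, giving V_DS = 0.344 V (the root below V_ov).
I_D = (9.42 − 0.344) / 11.4 = 0.796 mA.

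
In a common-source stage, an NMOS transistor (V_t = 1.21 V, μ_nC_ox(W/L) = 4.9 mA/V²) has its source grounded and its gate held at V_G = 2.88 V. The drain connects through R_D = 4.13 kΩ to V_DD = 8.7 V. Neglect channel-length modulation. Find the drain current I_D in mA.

V_GS = V_G = 2.88 V, so V_ov = 2.88 − 1.21 = 1.67 V.
Assume saturation: I_D = ½ k_n V_ov² = 0.5 × 4.9 × 1.67² = 6.83 mA, giving V_DS = V_DD − I_D R_D = 8.7 − 6.83 × 4.13 = -19.5 V.
But -19.5 V < V_ov = 1.67 V, so the device is actually in triode.
In triode I_D = k_n[V_ov V_DS − ½ V_DS²] and I_D = (V_DD − V_DS)/R_D. Equating: 10.1 V_DS² − 34.8 V_DS + 8.7 = 0, giving V_DS = 0.271 V (the root below V_ov).
I_D = (8.7 − 0.271) / 4.13 = 2.04 mA.

I_D = 2.04 mA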